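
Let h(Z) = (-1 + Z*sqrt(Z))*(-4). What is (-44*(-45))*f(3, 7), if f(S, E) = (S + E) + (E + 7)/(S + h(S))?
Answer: 7389360/383 - 332640*sqrt(3)/383 ≈ 17789.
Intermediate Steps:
h(Z) = 4 - 4*Z**(3/2) (h(Z) = (-1 + Z**(3/2))*(-4) = 4 - 4*Z**(3/2))
f(S, E) = E + S + (7 + E)/(4 + S - 4*S**(3/2)) (f(S, E) = (S + E) + (E + 7)/(S + (4 - 4*S**(3/2))) = (E + S) + (7 + E)/(4 + S - 4*S**(3/2)) = E + S + (7 + E)/(4 + S - 4*S**(3/2)))
(-44*(-45))*f(3, 7) = (-44*(-45))*((7 + 7 + 3**2 + 7*3 - 4*7*(-1 + 3**(3/2)) - 4*3*(-1 + 3**(3/2)))/(4 + 3 - 12*sqrt(3))) = 1980*((7 + 7 + 9 + 21 - 4*7*(-1 + 3*sqrt(3)) - 4*3*(-1 + 3*sqrt(3)))/(4 + 3 - 12*sqrt(3))) = 1980*((7 + 7 + 9 + 21 + (28 - 84*sqrt(3)) + (12 - 36*sqrt(3)))/(4 + 3 - 12*sqrt(3))) = 1980*((84 - 120*sqrt(3))/(7 - 12*sqrt(3))) = 1980*(84 - 120*sqrt(3))/(7 - 12*sqrt(3))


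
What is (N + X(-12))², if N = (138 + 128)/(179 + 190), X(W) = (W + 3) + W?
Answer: 55995289/136161 ≈ 411.24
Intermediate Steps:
X(W) = 3 + 2*W (X(W) = (3 + W) + W = 3 + 2*W)
N = 266/369 ≈ 0.72087
(N + X(-12))² = (266/369 + (3 + 2*(-12)))² = (266/369 + (3 - 24))² = (266/369 - 21)² = (-7483/369)² = 55995289/136161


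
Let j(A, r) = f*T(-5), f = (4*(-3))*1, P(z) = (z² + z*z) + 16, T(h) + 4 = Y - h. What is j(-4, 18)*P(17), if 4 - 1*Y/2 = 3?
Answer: -21384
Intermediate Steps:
Y = 2 (Y = 8 - 2*3 = 8 - 6 = 2)
T(h) = -2 - h (T(h) = -4 + (2 - h) = -2 - h)
P(z) = 16 + 2*z² (P(z) = (z² + z²) + 16 = 2*z² + 16 = 16 + 2*z²)
f = -12 (f = -12*1 = -12)
j(A, r) = -36 (j(A, r) = -12*(-2 - 1*(-5)) = -12*(-2 + 5) = -12*3 = -36)
j(-4, 18)*P(17) = -36*(16 + 2*17²) = -36*(16 + 2*289) = -36*(16 + 578) = -36*594 = -21384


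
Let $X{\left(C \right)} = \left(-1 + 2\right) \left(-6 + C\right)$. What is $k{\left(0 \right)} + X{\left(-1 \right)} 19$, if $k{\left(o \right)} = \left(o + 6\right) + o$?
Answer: $-127$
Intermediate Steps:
$k{\left(o \right)} = 6 + 2 o$ ($k{\left(o \right)} = \left(6 + o\right) + o = 6 + 2 o$)
$X{\left(C \right)} = -6 + C$ ($X{\left(C \right)} = 1 \left(-6 + C\right) = -6 + C$)
$k{\left(0 \right)} + X{\left(-1 \right)} 19 = \left(6 + 2 \cdot 0\right) + \left(-6 - 1\right) 19 = \left(6 + 0\right) - 133 = 6 - 133 = -127$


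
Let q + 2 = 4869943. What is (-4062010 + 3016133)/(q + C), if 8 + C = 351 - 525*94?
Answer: -1045877/4820934 ≈ -0.21694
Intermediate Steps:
C = -49007 (C = -8 + (351 - 525*94) = -8 + (351 - 49350) = -8 - 48999 = -49007)
q = 4869941 (q = -2 + 4869943 = 4869941)
(-4062010 + 3016133)/(q + C) = (-4062010 + 3016133)/(4869941 - 49007) = -1045877/4820934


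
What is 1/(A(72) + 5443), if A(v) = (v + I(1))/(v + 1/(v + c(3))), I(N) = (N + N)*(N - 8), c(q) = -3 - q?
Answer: 4753/25874407 ≈ 0.00018369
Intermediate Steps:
I(N) = 2*N*(-8 + N) (I(N) = (2*N)*(-8 + N) = 2*N*(-8 + N))
A(v) = (-14 + v)/(v + 1/(-6 + v)) (A(v) = (v + 2*1*(-8 + 1))/(v + 1/(v + (-3 - 1*3))) = (v + 2*1*(-7))/(v + 1/(v + (-3 - 3))) = (v - 14)/(v + 1/(v - 6)) = (-14 + v)/(v + 1/(-6 + v)))
1/(A(72) + 5443) = 1/((84 + 72² - 20*72)/(1 + 72² - 6*72) + 5443) = 1/((84 + 5184 - 1440)/(1 + 5184 - 432) + 5443) = 1/(3828/4753 + 5443) = 1/(25874407/4753) = 4753/25874407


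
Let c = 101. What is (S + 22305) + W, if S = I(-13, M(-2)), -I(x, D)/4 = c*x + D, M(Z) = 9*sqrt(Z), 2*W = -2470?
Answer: 26322 - 36*I*sqrt(2) ≈ 26322.0 - 50.912*I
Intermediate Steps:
W = -1235 (W = (1/2)*(-2470) = -1235)
I(x, D) = -404*x - 4*D (I(x, D) = -4*(101*x + D) = -4*(D + 101*x) = -404*x - 4*D)
S = 5252 - 36*I*sqrt(2) (S = -404*(-13) - 36*sqrt(-2) = 5252 - 36*I*sqrt(2) ≈ 5252.0 - 50.912*I)
(S + 22305) + W = ((5252 - 36*I*sqrt(2)) + 22305) - 1235 = (27557 - 36*I*sqrt(2)) - 1235 = 26322 - 36*I*sqrt(2)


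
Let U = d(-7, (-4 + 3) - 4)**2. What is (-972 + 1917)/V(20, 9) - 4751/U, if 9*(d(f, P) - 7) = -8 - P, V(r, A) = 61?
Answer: -2230299/24400 ≈ -91.406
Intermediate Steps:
d(f, P) = 55/9 - P/9 (d(f, P) = 7 + (-8 - P)/9 = 7 + (-8/9 - P/9) = 55/9 - P/9)
U = 400/9 (U = (55/9 - ((-4 + 3) - 4)/9)**2 = (55/9 - (-1 - 4)/9)**2 = (55/9 - 1/9*(-5))**2 = (55/9 + 5/9)**2 = (20/3)**2 = 400/9 ≈ 44.444)
(-972 + 1917)/V(20, 9) - 4751/U = (-972 + 1917)/61 - 4751/400/9 = 945*(1/61) - 4751*9/400 = 945/61 - 42759/400 = -2230299/24400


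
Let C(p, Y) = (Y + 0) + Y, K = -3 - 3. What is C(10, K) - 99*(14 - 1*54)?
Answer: 3948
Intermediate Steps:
K = -6
C(p, Y) = 2*Y (C(p, Y) = Y + Y = 2*Y)
C(10, K) - 99*(14 - 1*54) = 2*(-6) - 99*(14 - 1*54) = -12 - 99*(14 - 54) = -12 - 99*(-40) = -12 + 3960 = 3948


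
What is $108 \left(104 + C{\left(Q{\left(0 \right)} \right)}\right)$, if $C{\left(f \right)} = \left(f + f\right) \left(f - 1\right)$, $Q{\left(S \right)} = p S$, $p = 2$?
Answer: $11232$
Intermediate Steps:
$Q{\left(S \right)} = 2 S$
$C{\left(f \right)} = 2 f \left(-1 + f\right)$
$108 \left(104 + C{\left(Q{\left(0 \right)} \right)}\right) = 108 \left(104 + 2 \cdot 2 \cdot 0 \left(-1 + 2 \cdot 0\right)\right) = 108 \left(104 + 2 \cdot 0 \left(-1 + 0\right)\right) = 108 \left(104 + 2 \cdot 0 \left(-1\right)\right) = 108 \left(104 + 0\right) = 108 \cdot 104 = 11232$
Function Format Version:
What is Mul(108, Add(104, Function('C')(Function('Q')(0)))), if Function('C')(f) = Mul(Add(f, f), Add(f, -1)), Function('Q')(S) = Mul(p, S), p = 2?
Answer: 11232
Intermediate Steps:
Function('Q')(S) = Mul(2, S)
Function('C')(f) = Mul(2, f, Add(-1, f)) (Function('C')(f) = Mul(Mul(2, f), Add(-1, f)) = Mul(2, f, Add(-1, f)))
Mul(108, Add(104, Function('C')(Function('Q')(0)))) = Mul(108, Add(104, Mul(2, Mul(2, 0), Add(-1, Mul(2, 0))))) = Mul(108, Add(104, Mul(2, 0, Add(-1, 0)))) = Mul(108, Add(104, Mul(2, 0, -1))) = Mul(108, Add(104, 0)) = Mul(108, 104) = 11232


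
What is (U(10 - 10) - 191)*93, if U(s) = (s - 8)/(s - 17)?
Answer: -301227/17 ≈ -17719.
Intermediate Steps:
U(s) = (-8 + s)/(-17 + s)
(U(10 - 10) - 191)*93 = ((-8 + (10 - 10))/(-17 + (10 - 10)) - 191)*93 = ((-8 + 0)/(-17 + 0) - 191)*93 = (-8/(-17) - 191)*93 = (-1/17*(-8) - 191)*93 = (8/17 - 191)*93 = -3239/17*93 = -301227/17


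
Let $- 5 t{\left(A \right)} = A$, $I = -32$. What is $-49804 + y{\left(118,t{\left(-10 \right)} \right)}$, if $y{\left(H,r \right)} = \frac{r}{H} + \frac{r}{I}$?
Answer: $- \frac{47015019}{944} \approx -49804.0$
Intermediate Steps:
$t{\left(A \right)} = - \frac{A}{5}$
$y{\left(H,r \right)} = - \frac{r}{32} + \frac{r}{H}$ ($y{\left(H,r \right)} = \frac{r}{H} + \frac{r}{-32} = \frac{r}{H} + r \left(- \frac{1}{32}\right) = \frac{r}{H} - \frac{r}{32} = - \frac{r}{32} + \frac{r}{H}$)
$-49804 + y{\left(118,t{\left(-10 \right)} \right)} = -49804 + \left(- \frac{\left(- \frac{1}{5}\right) \left(-10\right)}{32} + \frac{\left(- \frac{1}{5}\right) \left(-10\right)}{118}\right) = -49804 + \left(\left(- \frac{1}{32}\right) 2 + 2 \cdot \frac{1}{118}\right) = -49804 + \left(- \frac{1}{16} + \frac{1}{59}\right) = -49804 - \frac{43}{944} = - \frac{47015019}{944}$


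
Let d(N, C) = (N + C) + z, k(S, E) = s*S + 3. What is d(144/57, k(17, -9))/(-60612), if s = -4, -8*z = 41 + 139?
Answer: 3229/2303256 ≈ 0.0014019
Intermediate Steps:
z = -45/2 (z = -(41 + 139)/8 = -⅛*180 = -45/2 ≈ -22.500)
k(S, E) = 3 - 4*S (k(S, E) = -4*S + 3 = 3 - 4*S)
d(N, C) = -45/2 + C + N (d(N, C) = (N + C) - 45/2 = (C + N) - 45/2 = -45/2 + C + N)
d(144/57, k(17, -9))/(-60612) = (-45/2 + (3 - 4*17) + 144/57)/(-60612) = (-45/2 + (3 - 68) + 144*(1/57))*(-1/60612) = (-45/2 - 65 + 48/19)*(-1/60612) = -3229/38*(-1/60612) = 3229/2303256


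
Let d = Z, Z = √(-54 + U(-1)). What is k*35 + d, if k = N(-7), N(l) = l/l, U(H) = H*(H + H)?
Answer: 35 + 2*I*√13 ≈ 35.0 + 7.2111*I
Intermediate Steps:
U(H) = 2*H² (U(H) = H*(2*H) = 2*H²)
Z = 2*I*√13 (Z = √(-54 + 2*(-1)²) = √(-54 + 2*1) = √(-54 + 2) = √(-52) = 2*I*√13 ≈ 7.2111*I)
d = 2*I*√13 ≈ 7.2111*I
N(l) = 1
k = 1
k*35 + d = 1*35 + 2*I*√13 = 35 + 2*I*√13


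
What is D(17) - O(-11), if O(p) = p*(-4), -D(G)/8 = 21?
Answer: -212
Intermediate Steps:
D(G) = -168 (D(G) = -8*21 = -168)
O(p) = -4*p
D(17) - O(-11) = -168 - (-4)*(-11) = -168 - 1*44 = -168 - 44 = -212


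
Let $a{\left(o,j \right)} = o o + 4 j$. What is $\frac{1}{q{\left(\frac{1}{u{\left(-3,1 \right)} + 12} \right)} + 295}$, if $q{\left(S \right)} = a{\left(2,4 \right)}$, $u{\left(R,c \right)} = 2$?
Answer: $\frac{1}{315} \approx 0.0031746$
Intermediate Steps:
$a{\left(o,j \right)} = o^{2} + 4 j$
$q{\left(S \right)} = 20$ ($q{\left(S \right)} = 2^{2} + 4 \cdot 4 = 4 + 16 = 20$)
$\frac{1}{q{\left(\frac{1}{u{\left(-3,1 \right)} + 12} \right)} + 295} = \frac{1}{20 + 295} = \frac{1}{315}$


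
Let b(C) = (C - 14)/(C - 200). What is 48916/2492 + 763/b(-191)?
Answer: 26909772/18245 ≈ 1474.9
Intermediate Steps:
b(C) = (-14 + C)/(-200 + C)
48916/2492 + 763/b(-191) = 48916/2492 + 763/(((-14 - 191)/(-200 - 191))) = 48916*(1/2492) + 763/((-205/(-391))) = 1747/89 + 763/((-1/391*(-205))) = 1747/89 + 763/(205/391) = 1747/89 + 763*(391/205) = 1747/89 + 298333/205 = 26909772/18245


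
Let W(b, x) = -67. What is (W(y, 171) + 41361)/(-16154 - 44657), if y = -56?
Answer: -41294/60811 ≈ -0.67905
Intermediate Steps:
(W(y, 171) + 41361)/(-16154 - 44657) = (-67 + 41361)/(-16154 - 44657) = 41294/(-60811) = 41294*(-1/60811) = -41294/60811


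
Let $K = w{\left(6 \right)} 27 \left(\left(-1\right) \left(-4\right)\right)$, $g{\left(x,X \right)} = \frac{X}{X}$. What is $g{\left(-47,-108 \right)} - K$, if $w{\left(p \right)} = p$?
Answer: $-647$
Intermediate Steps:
$g{\left(x,X \right)} = 1$
$K = 648$ ($K = 6 \cdot 27 \left(\left(-1\right) \left(-4\right)\right) = 162 \cdot 4 = 648$)
$g{\left(-47,-108 \right)} - K = 1 - 648 = -647$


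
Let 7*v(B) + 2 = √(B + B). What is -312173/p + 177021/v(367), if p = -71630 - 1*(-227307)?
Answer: 192792744374/56822105 + 1239147*√734/730 ≈ 49381.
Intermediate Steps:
p = 155677 (p = -71630 + 227307 = 155677)
v(B) = -2/7 + √2*√B/7 (v(B) = -2/7 + √(B + B)/7 = -2/7 + √(2*B)/7 = -2/7 + (√2*√B)/7 = -2/7 + √2*√B/7)
-312173/p + 177021/v(367) = -312173/155677 + 177021/(-2/7 + √2*√367/7) = -312173*1/155677 + 177021/(-2/7 + √734/7) = -312173/155677 + 177021/(-2/7 + √734/7)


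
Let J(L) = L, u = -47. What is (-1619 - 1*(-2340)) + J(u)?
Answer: 674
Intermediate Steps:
(-1619 - 1*(-2340)) + J(u) = (-1619 - 1*(-2340)) - 47 = (-1619 + 2340) - 47 = 721 - 47 = 674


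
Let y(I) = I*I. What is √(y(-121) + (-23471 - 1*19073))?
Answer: I*√27903 ≈ 167.04*I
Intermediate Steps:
y(I) = I²
√(y(-121) + (-23471 - 1*19073)) = √((-121)² + (-23471 - 1*19073)) = √(14641 + (-23471 - 19073)) = √(14641 - 42544) = √(-27903) = I*√27903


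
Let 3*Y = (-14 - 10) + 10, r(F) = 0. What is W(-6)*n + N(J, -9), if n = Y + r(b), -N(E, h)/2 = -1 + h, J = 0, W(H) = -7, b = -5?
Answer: 158/3 ≈ 52.667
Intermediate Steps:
Y = -14/3 (Y = ((-14 - 10) + 10)/3 = (-24 + 10)/3 = (⅓)*(-14) = -14/3 ≈ -4.6667)
N(E, h) = 2 - 2*h (N(E, h) = -2*(-1 + h) = 2 - 2*h)
n = -14/3 (n = -14/3 + 0 = -14/3 ≈ -4.6667)
W(-6)*n + N(J, -9) = -7*(-14/3) + (2 - 2*(-9)) = 98/3 + (2 + 18) = 98/3 + 20 = 158/3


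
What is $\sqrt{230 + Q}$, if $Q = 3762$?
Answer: $2 \sqrt{998} \approx 63.182$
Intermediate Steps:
$\sqrt{230 + Q} = \sqrt{230 + 3762} = \sqrt{3992} = 2 \sqrt{998}$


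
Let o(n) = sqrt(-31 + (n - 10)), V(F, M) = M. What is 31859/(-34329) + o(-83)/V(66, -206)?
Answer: -31859/34329 - I*sqrt(31)/103 ≈ -0.92805 - 0.054056*I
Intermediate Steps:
o(n) = sqrt(-41 + n) (o(n) = sqrt(-31 + (-10 + n)) = sqrt(-41 + n))
31859/(-34329) + o(-83)/V(66, -206) = 31859/(-34329) + sqrt(-41 - 83)/(-206) = 31859*(-1/34329) + sqrt(-124)*(-1/206) = -31859/34329 + (2*I*sqrt(31))*(-1/206) = -31859/34329 - I*sqrt(31)/103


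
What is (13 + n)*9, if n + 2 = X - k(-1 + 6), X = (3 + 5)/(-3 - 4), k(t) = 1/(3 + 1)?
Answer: 2421/28 ≈ 86.464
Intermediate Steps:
k(t) = ¼ (k(t) = 1/4 = ¼)
X = -8/7 (X = 8/(-7) = 8*(-⅐) = -8/7 ≈ -1.1429)
n = -95/28 (n = -2 + (-8/7 - 1*¼) = -2 + (-8/7 - ¼) = -2 - 39/28 = -95/28 ≈ -3.3929)
(13 + n)*9 = (13 - 95/28)*9 = (269/28)*9 = 2421/28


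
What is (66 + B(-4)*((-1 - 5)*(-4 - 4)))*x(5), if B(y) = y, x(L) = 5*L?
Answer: -3150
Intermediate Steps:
(66 + B(-4)*((-1 - 5)*(-4 - 4)))*x(5) = (66 - 4*(-1 - 5)*(-4 - 4))*(5*5) = (66 - (-24)*(-8))*25 = (66 - 4*48)*25 = (66 - 192)*25 = -126*25 = -3150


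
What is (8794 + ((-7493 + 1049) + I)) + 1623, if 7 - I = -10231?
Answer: 14211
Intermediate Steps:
I = 10238 (I = 7 - 1*(-10231) = 7 + 10231 = 10238)
(8794 + ((-7493 + 1049) + I)) + 1623 = (8794 + ((-7493 + 1049) + 10238)) + 1623 = (8794 + (-6444 + 10238)) + 1623 = (8794 + 3794) + 1623 = 12588 + 1623 = 14211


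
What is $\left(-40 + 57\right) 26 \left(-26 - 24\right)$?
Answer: $-22100$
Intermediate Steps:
$\left(-40 + 57\right) 26 \left(-26 - 24\right) = 17 \cdot 26 \left(-50\right) = 442 \left(-50\right) = -22100$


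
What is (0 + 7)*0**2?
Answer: 0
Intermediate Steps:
(0 + 7)*0**2 = 7*0 = 0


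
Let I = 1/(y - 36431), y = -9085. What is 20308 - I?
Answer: 924338929/45516 ≈ 20308.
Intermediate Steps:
I = -1/45516 (I = 1/(-9085 - 36431) = 1/(-45516) = -1/45516 ≈ -2.1970e-5)
20308 - I = 20308 - 1*(-1/45516) = 20308 + 1/45516 = 924338929/45516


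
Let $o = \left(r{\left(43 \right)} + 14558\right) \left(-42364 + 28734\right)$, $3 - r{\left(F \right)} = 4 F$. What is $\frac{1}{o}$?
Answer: $- \frac{1}{196122070} \approx -5.0989 \cdot 10^{-9}$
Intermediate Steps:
$r{\left(F \right)} = 3 - 4 F$
$o = -196122070$ ($o = \left(\left(3 - 172\right) + 14558\right) \left(-42364 + 28734\right) = \left(\left(3 - 172\right) + 14558\right) \left(-13630\right) = \left(-169 + 14558\right) \left(-13630\right) = 14389 \left(-13630\right) = -196122070$)
$\frac{1}{o} = \frac{1}{-196122070} = - \frac{1}{196122070}$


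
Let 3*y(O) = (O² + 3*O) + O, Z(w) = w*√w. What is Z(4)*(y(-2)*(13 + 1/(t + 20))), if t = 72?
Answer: -3192/23 ≈ -138.78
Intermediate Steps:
Z(w) = w^(3/2)
y(O) = O²/3 + 4*O/3 (y(O) = ((O² + 3*O) + O)/3 = (O² + 4*O)/3 = O²/3 + 4*O/3)
Z(4)*(y(-2)*(13 + 1/(t + 20))) = 4^(3/2)*(((⅓)*(-2)*(4 - 2))*(13 + 1/(72 + 20))) = 8*(((⅓)*(-2)*2)*(13 + 1/92)) = 8*(-4*(13 + 1/92)/3) = 8*(-4/3*1197/92) = 8*(-399/23) = -3192/23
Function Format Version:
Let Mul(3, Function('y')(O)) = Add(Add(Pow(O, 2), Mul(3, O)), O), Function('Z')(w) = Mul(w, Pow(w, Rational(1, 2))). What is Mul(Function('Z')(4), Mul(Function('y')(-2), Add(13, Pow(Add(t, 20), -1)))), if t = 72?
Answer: Rational(-3192, 23) ≈ -138.78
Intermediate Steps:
Function('Z')(w) = Pow(w, Rational(3, 2))
Function('y')(O) = Add(Mul(Rational(1, 3), Pow(O, 2)), Mul(Rational(4, 3), O)) (Function('y')(O) = Mul(Rational(1, 3), Add(Add(Pow(O, 2), Mul(3, O)), O)) = Mul(Rational(1, 3), Add(Pow(O, 2), Mul(4, O))) = Add(Mul(Rational(1, 3), Pow(O, 2)), Mul(Rational(4, 3), O)))
Mul(Function('Z')(4), Mul(Function('y')(-2), Add(13, Pow(Add(t, 20), -1)))) = Mul(Pow(4, Rational(3, 2)), Mul(Mul(Rational(1, 3), -2, Add(4, -2)), Add(13, Pow(Add(72, 20), -1)))) = Mul(8, Mul(Mul(Rational(1, 3), -2, 2), Add(13, Pow(92, -1)))) = Mul(8, Mul(Rational(-4, 3), Add(13, Rational(1, 92)))) = Mul(8, Mul(Rational(-4, 3), Rational(1197, 92))) = Mul(8, Rational(-399, 23)) = Rational(-3192, 23)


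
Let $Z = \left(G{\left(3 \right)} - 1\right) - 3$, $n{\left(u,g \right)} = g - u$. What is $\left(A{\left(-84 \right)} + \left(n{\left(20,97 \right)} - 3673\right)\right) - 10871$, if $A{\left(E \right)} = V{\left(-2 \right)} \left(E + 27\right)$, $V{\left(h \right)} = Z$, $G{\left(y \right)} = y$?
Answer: $-14410$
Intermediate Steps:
$Z = -1$ ($Z = \left(3 - 1\right) - 3 = 2 - 3 = -1$)
$V{\left(h \right)} = -1$
$A{\left(E \right)} = -27 - E$ ($A{\left(E \right)} = - (E + 27) = - (27 + E) = -27 - E$)
$\left(A{\left(-84 \right)} + \left(n{\left(20,97 \right)} - 3673\right)\right) - 10871 = \left(\left(-27 - -84\right) + \left(\left(97 - 20\right) - 3673\right)\right) - 10871 = \left(\left(-27 + 84\right) + \left(\left(97 - 20\right) - 3673\right)\right) - 10871 = \left(57 + \left(77 - 3673\right)\right) - 10871 = \left(57 - 3596\right) - 10871 = -3539 - 10871 = -14410$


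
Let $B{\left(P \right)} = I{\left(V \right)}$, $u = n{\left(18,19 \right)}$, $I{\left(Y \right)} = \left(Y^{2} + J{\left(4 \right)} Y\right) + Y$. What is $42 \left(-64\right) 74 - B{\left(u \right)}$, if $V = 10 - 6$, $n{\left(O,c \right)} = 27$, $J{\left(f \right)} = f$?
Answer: $-198948$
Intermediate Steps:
$V = 4$
$I{\left(Y \right)} = Y^{2} + 5 Y$ ($I{\left(Y \right)} = \left(Y^{2} + 4 Y\right) + Y = Y^{2} + 5 Y$)
$u = 27$
$B{\left(P \right)} = 36$ ($B{\left(P \right)} = 4 \left(5 + 4\right) = 4 \cdot 9 = 36$)
$42 \left(-64\right) 74 - B{\left(u \right)} = 42 \left(-64\right) 74 - 36 = \left(-2688\right) 74 - 36 = -198912 - 36 = -198948$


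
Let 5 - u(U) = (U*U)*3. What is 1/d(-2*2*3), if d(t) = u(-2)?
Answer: -1/7 ≈ -0.14286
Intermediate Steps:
u(U) = 5 - 3*U**2 (u(U) = 5 - U*U*3 = 5 - U**2*3 = 5 - 3*U**2)
d(t) = -7 (d(t) = 5 - 3*(-2)**2 = 5 - 3*4 = 5 - 12 = -7)
1/d(-2*2*3) = 1/(-7) = -1/7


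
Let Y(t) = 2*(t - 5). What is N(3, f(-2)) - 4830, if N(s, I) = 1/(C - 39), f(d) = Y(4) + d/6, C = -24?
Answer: -304291/63 ≈ -4830.0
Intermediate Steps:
Y(t) = -10 + 2*t (Y(t) = 2*(-5 + t) = -10 + 2*t)
f(d) = -2 + d/6 (f(d) = (-10 + 2*4) + d/6 = (-10 + 8) + d*(⅙) = -2 + d/6)
N(s, I) = -1/63 (N(s, I) = 1/(-24 - 39) = 1/(-63) = -1/63)
N(3, f(-2)) - 4830 = -1/63 - 4830 = -304291/63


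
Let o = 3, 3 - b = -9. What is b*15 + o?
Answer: 183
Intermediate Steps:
b = 12 (b = 3 - 1*(-9) = 3 + 9 = 12)
b*15 + o = 12*15 + 3 = 180 + 3 = 183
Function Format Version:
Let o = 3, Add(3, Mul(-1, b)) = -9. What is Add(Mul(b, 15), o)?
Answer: 183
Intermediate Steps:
b = 12 (b = Add(3, Mul(-1, -9)) = Add(3, 9) = 12)
Add(Mul(b, 15), o) = Add(Mul(12, 15), 3) = Add(180, 3) = 183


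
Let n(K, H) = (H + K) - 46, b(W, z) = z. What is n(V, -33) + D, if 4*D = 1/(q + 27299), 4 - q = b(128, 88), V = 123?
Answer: 4789841/108860 ≈ 44.000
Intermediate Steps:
q = -84 (q = 4 - 1*88 = 4 - 88 = -84)
n(K, H) = -46 + H + K
D = 1/108860 (D = 1/(4*(-84 + 27299)) = (¼)/27215 = (¼)*(1/27215) = 1/108860 ≈ 9.1861e-6)
n(V, -33) + D = (-46 - 33 + 123) + 1/108860 = 44 + 1/108860 = 4789841/108860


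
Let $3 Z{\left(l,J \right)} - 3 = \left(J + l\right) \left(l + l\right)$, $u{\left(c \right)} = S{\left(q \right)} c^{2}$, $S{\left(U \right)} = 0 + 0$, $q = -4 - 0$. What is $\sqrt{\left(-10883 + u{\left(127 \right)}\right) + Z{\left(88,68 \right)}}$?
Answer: $i \sqrt{1730} \approx 41.593 i$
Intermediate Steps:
$q = -4$ ($q = -4 + 0 = -4$)
$S{\left(U \right)} = 0$
$u{\left(c \right)} = 0$ ($u{\left(c \right)} = 0 c^{2} = 0$)
$Z{\left(l,J \right)} = 1 + \frac{2 l \left(J + l\right)}{3}$ ($Z{\left(l,J \right)} = 1 + \frac{\left(J + l\right) \left(l + l\right)}{3} = 1 + \frac{\left(J + l\right) 2 l}{3} = 1 + \frac{2 l \left(J + l\right)}{3}$)
$\sqrt{\left(-10883 + u{\left(127 \right)}\right) + Z{\left(88,68 \right)}} = \sqrt{\left(-10883 + 0\right) + \left(1 + \frac{2 \cdot 88^{2}}{3} + \frac{2}{3} \cdot 68 \cdot 88\right)} = \sqrt{-10883 + \left(1 + \frac{2}{3} \cdot 7744 + \frac{11968}{3}\right)} = \sqrt{-10883 + \left(1 + \frac{15488}{3} + \frac{11968}{3}\right)} = \sqrt{-10883 + 9153} = \sqrt{-1730} = i \sqrt{1730}$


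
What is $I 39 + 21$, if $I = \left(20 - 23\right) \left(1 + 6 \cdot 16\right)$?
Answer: $-11328$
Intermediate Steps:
$I = -291$ ($I = - 3 \left(1 + 96\right) = \left(-3\right) 97 = -291$)
$I 39 + 21 = \left(-291\right) 39 + 21 = -11349 + 21 = -11328$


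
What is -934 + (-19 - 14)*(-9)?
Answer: -637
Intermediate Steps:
-934 + (-19 - 14)*(-9) = -934 - 33*(-9) = -934 + 297 = -637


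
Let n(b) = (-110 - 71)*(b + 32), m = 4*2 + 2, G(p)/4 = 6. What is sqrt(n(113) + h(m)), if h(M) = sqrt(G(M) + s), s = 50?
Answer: sqrt(-26245 + sqrt(74)) ≈ 161.98*I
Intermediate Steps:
G(p) = 24 (G(p) = 4*6 = 24)
m = 10 (m = 8 + 2 = 10)
n(b) = -5792 - 181*b (n(b) = -181*(32 + b) = -5792 - 181*b)
h(M) = sqrt(74) (h(M) = sqrt(24 + 50) = sqrt(74))
sqrt(n(113) + h(m)) = sqrt((-5792 - 181*113) + sqrt(74)) = sqrt((-5792 - 20453) + sqrt(74)) = sqrt(-26245 + sqrt(74))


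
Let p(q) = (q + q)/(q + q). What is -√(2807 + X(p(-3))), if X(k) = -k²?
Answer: -√2806 ≈ -52.972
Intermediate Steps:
p(q) = 1 (p(q) = (2*q)/((2*q)) = (2*q)*(1/(2*q)) = 1)
-√(2807 + X(p(-3))) = -√(2807 - 1*1²) = -√(2807 - 1*1) = -√(2807 - 1) = -√2806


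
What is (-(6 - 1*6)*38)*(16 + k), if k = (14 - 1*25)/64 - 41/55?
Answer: 0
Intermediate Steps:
k = -3229/3520 (k = (14 - 25)*(1/64) - 41*1/55 = -11*1/64 - 41/55 = -11/64 - 41/55 = -3229/3520 ≈ -0.91733)
(-(6 - 1*6)*38)*(16 + k) = (-(6 - 1*6)*38)*(16 - 3229/3520) = -(6 - 6)*38*(53091/3520) = -0*38*(53091/3520) = -1*0*(53091/3520) = 0*(53091/3520) = 0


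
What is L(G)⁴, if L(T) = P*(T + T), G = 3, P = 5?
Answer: 810000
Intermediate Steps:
L(T) = 10*T (L(T) = 5*(T + T) = 5*(2*T) = 10*T)
L(G)⁴ = (10*3)⁴ = 30⁴ = 810000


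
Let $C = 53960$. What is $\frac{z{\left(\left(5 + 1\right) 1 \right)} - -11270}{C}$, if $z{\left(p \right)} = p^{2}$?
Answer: $\frac{5653}{26980} \approx 0.20953$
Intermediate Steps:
$\frac{z{\left(\left(5 + 1\right) 1 \right)} - -11270}{C} = \frac{\left(\left(5 + 1\right) 1\right)^{2} - -11270}{53960} = \left(\left(6 \cdot 1\right)^{2} + 11270\right) \frac{1}{53960} = \left(6^{2} + 11270\right) \frac{1}{53960} = \left(36 + 11270\right) \frac{1}{53960} = 11306 \cdot \frac{1}{53960} = \frac{5653}{26980}$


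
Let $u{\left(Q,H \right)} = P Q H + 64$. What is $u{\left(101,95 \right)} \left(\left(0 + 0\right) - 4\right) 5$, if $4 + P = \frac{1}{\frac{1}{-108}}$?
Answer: $21491520$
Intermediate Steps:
$P = -112$ ($P = -4 + \frac{1}{\frac{1}{-108}} = -4 + \frac{1}{- \frac{1}{108}} = -4 - 108 = -112$)
$u{\left(Q,H \right)} = 64 - 112 H Q$ ($u{\left(Q,H \right)} = - 112 Q H + 64 = - 112 H Q + 64 = 64 - 112 H Q$)
$u{\left(101,95 \right)} \left(\left(0 + 0\right) - 4\right) 5 = \left(64 - 10640 \cdot 101\right) \left(\left(0 + 0\right) - 4\right) 5 = \left(64 - 1074640\right) \left(0 - 4\right) 5 = - 1074576 \left(\left(-4\right) 5\right) = \left(-1074576\right) \left(-20\right) = 21491520$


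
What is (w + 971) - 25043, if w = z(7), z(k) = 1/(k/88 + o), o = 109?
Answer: -231067040/9599 ≈ -24072.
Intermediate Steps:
z(k) = 1/(109 + k/88) (z(k) = 1/(k/88 + 109) = 1/(109 + k/88))
w = 88/9599 (w = 88/(9592 + 7) = 88/9599 ≈ 0.0091676)
(w + 971) - 25043 = (88/9599 + 971) - 25043 = 9320717/9599 - 25043 = -231067040/9599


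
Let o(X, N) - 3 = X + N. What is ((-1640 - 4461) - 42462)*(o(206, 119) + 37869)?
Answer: -1854960911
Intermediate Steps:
o(X, N) = 3 + N + X (o(X, N) = 3 + (X + N) = 3 + (N + X) = 3 + N + X)
((-1640 - 4461) - 42462)*(o(206, 119) + 37869) = ((-1640 - 4461) - 42462)*((3 + 119 + 206) + 37869) = (-6101 - 42462)*(328 + 37869) = -48563*38197 = -1854960911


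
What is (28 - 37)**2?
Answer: 81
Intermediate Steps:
(28 - 37)**2 = (-9)**2 = 81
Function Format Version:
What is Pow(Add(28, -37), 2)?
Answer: 81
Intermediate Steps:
Pow(Add(28, -37), 2) = Pow(-9, 2) = 81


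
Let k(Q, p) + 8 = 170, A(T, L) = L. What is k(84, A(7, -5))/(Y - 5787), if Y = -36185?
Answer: -81/20986 ≈ -0.0038597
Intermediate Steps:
k(Q, p) = 162 (k(Q, p) = -8 + 170 = 162)
k(84, A(7, -5))/(Y - 5787) = 162/(-36185 - 5787) = 162/(-41972) = 162*(-1/41972) = -81/20986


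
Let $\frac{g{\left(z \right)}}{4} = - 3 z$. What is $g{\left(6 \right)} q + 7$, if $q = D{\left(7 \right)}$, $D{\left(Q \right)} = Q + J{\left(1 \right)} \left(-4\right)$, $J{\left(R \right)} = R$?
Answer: $-209$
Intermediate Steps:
$g{\left(z \right)} = - 12 z$ ($g{\left(z \right)} = 4 \left(- 3 z\right) = - 12 z$)
$D{\left(Q \right)} = -4 + Q$ ($D{\left(Q \right)} = Q + 1 \left(-4\right) = Q - 4 = -4 + Q$)
$q = 3$ ($q = -4 + 7 = 3$)
$g{\left(6 \right)} q + 7 = \left(-12\right) 6 \cdot 3 + 7 = \left(-72\right) 3 + 7 = -216 + 7 = -209$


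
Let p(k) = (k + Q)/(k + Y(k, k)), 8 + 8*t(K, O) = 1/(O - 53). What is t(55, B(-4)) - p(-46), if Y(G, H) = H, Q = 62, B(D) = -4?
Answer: -8687/10488 ≈ -0.82828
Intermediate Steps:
t(K, O) = -1 + 1/(8*(-53 + O)) (t(K, O) = -1 + 1/(8*(O - 53)) = -1 + 1/(8*(-53 + O)))
p(k) = (62 + k)/(2*k) (p(k) = (k + 62)/(k + k) = (62 + k)/((2*k)) = (62 + k)*(1/(2*k)) = (62 + k)/(2*k))
t(55, B(-4)) - p(-46) = (425/8 - 1*(-4))/(-53 - 4) - (62 - 46)/(2*(-46)) = (425/8 + 4)/(-57) - (-1)*16/(2*46) = -1/57*457/8 - 1*(-4/23) = -457/456 + 4/23 = -8687/10488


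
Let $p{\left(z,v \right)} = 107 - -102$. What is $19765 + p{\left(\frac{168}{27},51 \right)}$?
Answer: $19974$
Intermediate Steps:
$p{\left(z,v \right)} = 209$ ($p{\left(z,v \right)} = 107 + 102 = 209$)
$19765 + p{\left(\frac{168}{27},51 \right)} = 19765 + 209 = 19974$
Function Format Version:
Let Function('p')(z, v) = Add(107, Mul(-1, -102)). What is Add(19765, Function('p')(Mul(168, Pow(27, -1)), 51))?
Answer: 19974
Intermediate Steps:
Function('p')(z, v) = 209 (Function('p')(z, v) = Add(107, 102) = 209)
Add(19765, Function('p')(Mul(168, Pow(27, -1)), 51)) = Add(19765, 209) = 19974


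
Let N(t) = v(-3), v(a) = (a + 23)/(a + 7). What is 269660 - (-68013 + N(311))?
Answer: 337668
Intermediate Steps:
v(a) = (23 + a)/(7 + a)
N(t) = 5 (N(t) = (23 - 3)/(7 - 3) = 20/4 = (¼)*20 = 5)
269660 - (-68013 + N(311)) = 269660 - (-68013 + 5) = 269660 - 1*(-68008) = 269660 + 68008 = 337668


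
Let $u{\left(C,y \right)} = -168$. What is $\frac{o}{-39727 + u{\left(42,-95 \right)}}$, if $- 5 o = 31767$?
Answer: $\frac{31767}{199475} \approx 0.15925$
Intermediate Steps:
$o = - \frac{31767}{5}$ ($o = \left(- \frac{1}{5}\right) 31767 = - \frac{31767}{5} \approx -6353.4$)
$\frac{o}{-39727 + u{\left(42,-95 \right)}} = - \frac{31767}{5 \left(-39727 - 168\right)} = - \frac{31767}{5 \left(-39895\right)} = \left(- \frac{31767}{5}\right) \left(- \frac{1}{39895}\right) = \frac{31767}{199475}$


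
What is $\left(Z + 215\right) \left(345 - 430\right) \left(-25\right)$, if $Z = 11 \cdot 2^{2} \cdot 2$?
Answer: $643875$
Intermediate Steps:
$Z = 88$ ($Z = 11 \cdot 4 \cdot 2 = 44 \cdot 2 = 88$)
$\left(Z + 215\right) \left(345 - 430\right) \left(-25\right) = \left(88 + 215\right) \left(345 - 430\right) \left(-25\right) = 303 \left(-85\right) \left(-25\right) = \left(-25755\right) \left(-25\right) = 643875$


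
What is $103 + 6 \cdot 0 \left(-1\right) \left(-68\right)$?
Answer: $103$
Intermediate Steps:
$103 + 6 \cdot 0 \left(-1\right) \left(-68\right) = 103 + 0 \left(-1\right) \left(-68\right) = 103 + 0 \left(-68\right) = 103 + 0 = 103$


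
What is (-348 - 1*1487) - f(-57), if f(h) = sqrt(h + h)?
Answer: -1835 - I*sqrt(114) ≈ -1835.0 - 10.677*I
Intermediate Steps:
f(h) = sqrt(2)*sqrt(h) (f(h) = sqrt(2*h) = sqrt(2)*sqrt(h))
(-348 - 1*1487) - f(-57) = (-348 - 1*1487) - sqrt(2)*sqrt(-57) = (-348 - 1487) - sqrt(2)*I*sqrt(57) = -1835 - I*sqrt(114)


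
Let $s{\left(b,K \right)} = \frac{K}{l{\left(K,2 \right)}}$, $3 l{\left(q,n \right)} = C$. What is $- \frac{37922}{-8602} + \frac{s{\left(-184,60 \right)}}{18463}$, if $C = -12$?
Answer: $\frac{350012428}{79409363} \approx 4.4077$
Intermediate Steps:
$l{\left(q,n \right)} = -4$ ($l{\left(q,n \right)} = \frac{1}{3} \left(-12\right) = -4$)
$s{\left(b,K \right)} = - \frac{K}{4}$ ($s{\left(b,K \right)} = \frac{K}{-4} = K \left(- \frac{1}{4}\right) = - \frac{K}{4}$)
$- \frac{37922}{-8602} + \frac{s{\left(-184,60 \right)}}{18463} = - \frac{37922}{-8602} + \frac{\left(- \frac{1}{4}\right) 60}{18463} = \left(-37922\right) \left(- \frac{1}{8602}\right) - \frac{15}{18463} = \frac{18961}{4301} - \frac{15}{18463} = \frac{350012428}{79409363}$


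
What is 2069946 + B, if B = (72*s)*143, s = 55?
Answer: 2636226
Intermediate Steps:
B = 566280 (B = (72*55)*143 = 3960*143 = 566280)
2069946 + B = 2069946 + 566280 = 2636226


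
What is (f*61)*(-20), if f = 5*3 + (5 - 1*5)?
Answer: -18300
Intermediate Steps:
f = 15 (f = 15 + (5 - 5) = 15 + 0 = 15)
(f*61)*(-20) = (15*61)*(-20) = 915*(-20) = -18300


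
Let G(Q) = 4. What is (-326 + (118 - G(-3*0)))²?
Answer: 44944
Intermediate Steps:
(-326 + (118 - G(-3*0)))² = (-326 + (118 - 1*4))² = (-326 + (118 - 4))² = (-326 + 114)² = (-212)² = 44944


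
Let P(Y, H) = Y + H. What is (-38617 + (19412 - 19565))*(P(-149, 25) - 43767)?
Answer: 1701654070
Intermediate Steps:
P(Y, H) = H + Y
(-38617 + (19412 - 19565))*(P(-149, 25) - 43767) = (-38617 + (19412 - 19565))*((25 - 149) - 43767) = (-38617 - 153)*(-124 - 43767) = -38770*(-43891) = 1701654070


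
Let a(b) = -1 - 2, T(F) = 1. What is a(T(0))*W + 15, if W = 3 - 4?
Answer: 18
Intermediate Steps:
a(b) = -3
W = -1
a(T(0))*W + 15 = -3*(-1) + 15 = 3 + 15 = 18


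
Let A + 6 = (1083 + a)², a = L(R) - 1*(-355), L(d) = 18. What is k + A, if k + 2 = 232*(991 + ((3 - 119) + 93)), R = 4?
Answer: 2344504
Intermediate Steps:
a = 373 (a = 18 - 1*(-355) = 18 + 355 = 373)
k = 224574 (k = -2 + 232*(991 + ((3 - 119) + 93)) = -2 + 232*(991 + (-116 + 93)) = -2 + 232*(991 - 23) = -2 + 232*968 = -2 + 224576 = 224574)
A = 2119930 (A = -6 + (1083 + 373)² = -6 + 1456² = -6 + 2119936 = 2119930)
k + A = 224574 + 2119930 = 2344504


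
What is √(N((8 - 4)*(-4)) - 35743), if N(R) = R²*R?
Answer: I*√39839 ≈ 199.6*I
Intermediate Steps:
N(R) = R³
√(N((8 - 4)*(-4)) - 35743) = √(((8 - 4)*(-4))³ - 35743) = √((4*(-4))³ - 35743) = √((-16)³ - 35743) = √(-4096 - 35743) = √(-39839) = I*√39839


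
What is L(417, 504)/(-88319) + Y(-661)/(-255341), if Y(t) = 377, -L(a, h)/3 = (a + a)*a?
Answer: 266372650631/22551461779 ≈ 11.812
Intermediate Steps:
L(a, h) = -6*a² (L(a, h) = -3*(a + a)*a = -3*2*a*a = -6*a²)
L(417, 504)/(-88319) + Y(-661)/(-255341) = -6*417²/(-88319) + 377/(-255341) = -6*173889*(-1/88319) + 377*(-1/255341) = -1043334*(-1/88319) - 377/255341 = 1043334/88319 - 377/255341 = 266372650631/22551461779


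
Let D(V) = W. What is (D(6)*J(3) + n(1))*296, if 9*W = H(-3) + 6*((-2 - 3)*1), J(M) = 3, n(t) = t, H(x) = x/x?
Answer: -7696/3 ≈ -2565.3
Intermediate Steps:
H(x) = 1
W = -29/9 (W = (1 + 6*((-2 - 3)*1))/9 = (1 + 6*(-5*1))/9 = (1 + 6*(-5))/9 = (1 - 30)/9 = (1/9)*(-29) = -29/9 ≈ -3.2222)
D(V) = -29/9
(D(6)*J(3) + n(1))*296 = (-29/9*3 + 1)*296 = (-29/3 + 1)*296 = -26/3*296 = -7696/3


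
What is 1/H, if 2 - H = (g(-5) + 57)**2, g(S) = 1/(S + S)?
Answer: -100/323561 ≈ -0.00030906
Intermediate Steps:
g(S) = 1/(2*S)
H = -323561/100 (H = 2 - ((1/2)/(-5) + 57)**2 = 2 - ((1/2)*(-1/5) + 57)**2 = 2 - (-1/10 + 57)**2 = 2 - (569/10)**2 = 2 - 1*323761/100 = 2 - 323761/100 = -323561/100 ≈ -3235.6)
1/H = 1/(-323561/100) = -100/323561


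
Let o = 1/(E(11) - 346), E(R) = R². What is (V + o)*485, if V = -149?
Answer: -3252022/45 ≈ -72267.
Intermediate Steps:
o = -1/225 (o = 1/(11² - 346) = 1/(121 - 346) = 1/(-225) = -1/225 ≈ -0.0044444)
(V + o)*485 = (-149 - 1/225)*485 = -33526/225*485 = -3252022/45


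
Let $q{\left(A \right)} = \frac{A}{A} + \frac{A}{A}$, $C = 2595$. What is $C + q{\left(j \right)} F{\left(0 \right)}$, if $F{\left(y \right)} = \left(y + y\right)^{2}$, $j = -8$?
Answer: $2595$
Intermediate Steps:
$F{\left(y \right)} = 4 y^{2}$ ($F{\left(y \right)} = \left(2 y\right)^{2} = 4 y^{2}$)
$q{\left(A \right)} = 2$ ($q{\left(A \right)} = 1 + 1 = 2$)
$C + q{\left(j \right)} F{\left(0 \right)} = 2595 + 2 \cdot 4 \cdot 0^{2} = 2595 + 2 \cdot 4 \cdot 0 = 2595 + 2 \cdot 0 = 2595 + 0 = 2595$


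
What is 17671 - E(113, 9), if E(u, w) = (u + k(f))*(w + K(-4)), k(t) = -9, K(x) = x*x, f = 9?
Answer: 15071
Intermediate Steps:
K(x) = x**2
E(u, w) = (-9 + u)*(16 + w) (E(u, w) = (u - 9)*(w + (-4)**2) = (-9 + u)*(w + 16) = (-9 + u)*(16 + w))
17671 - E(113, 9) = 17671 - (-144 - 9*9 + 16*113 + 113*9) = 17671 - (-144 - 81 + 1808 + 1017) = 17671 - 1*2600 = 17671 - 2600 = 15071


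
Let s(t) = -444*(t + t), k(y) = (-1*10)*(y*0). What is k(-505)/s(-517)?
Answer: 0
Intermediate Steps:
k(y) = 0 (k(y) = -10*0 = 0)
s(t) = -888*t
k(-505)/s(-517) = 0/((-888*(-517))) = 0/459096 = 0*(1/459096) = 0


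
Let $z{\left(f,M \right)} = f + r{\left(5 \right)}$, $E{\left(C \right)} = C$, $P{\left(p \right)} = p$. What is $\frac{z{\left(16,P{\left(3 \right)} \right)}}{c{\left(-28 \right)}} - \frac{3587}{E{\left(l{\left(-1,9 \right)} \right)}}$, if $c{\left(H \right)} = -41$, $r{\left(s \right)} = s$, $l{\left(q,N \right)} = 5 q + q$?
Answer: $\frac{146941}{246} \approx 597.32$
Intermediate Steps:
$l{\left(q,N \right)} = 6 q$
$z{\left(f,M \right)} = 5 + f$ ($z{\left(f,M \right)} = f + 5 = 5 + f$)
$\frac{z{\left(16,P{\left(3 \right)} \right)}}{c{\left(-28 \right)}} - \frac{3587}{E{\left(l{\left(-1,9 \right)} \right)}} = \frac{5 + 16}{-41} - \frac{3587}{6 \left(-1\right)} = 21 \left(- \frac{1}{41}\right) - \frac{3587}{-6} = - \frac{21}{41} - - \frac{3587}{6} = - \frac{21}{41} + \frac{3587}{6} = \frac{146941}{246}$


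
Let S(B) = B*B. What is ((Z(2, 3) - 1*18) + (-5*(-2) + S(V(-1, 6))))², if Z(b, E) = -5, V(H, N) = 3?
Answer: 16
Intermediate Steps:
S(B) = B²
((Z(2, 3) - 1*18) + (-5*(-2) + S(V(-1, 6))))² = ((-5 - 1*18) + (-5*(-2) + 3²))² = ((-5 - 18) + (10 + 9))² = (-23 + 19)² = (-4)² = 16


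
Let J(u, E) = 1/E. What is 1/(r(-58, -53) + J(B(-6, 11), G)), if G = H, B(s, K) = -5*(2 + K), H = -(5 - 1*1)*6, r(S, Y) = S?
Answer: -24/1393 ≈ -0.017229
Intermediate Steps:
H = -24 (H = -(5 - 1)*6 = -1*4*6 = -4*6 = -24)
B(s, K) = -10 - 5*K
G = -24
1/(r(-58, -53) + J(B(-6, 11), G)) = 1/(-58 + 1/(-24)) = 1/(-58 - 1/24) = 1/(-1393/24) = -24/1393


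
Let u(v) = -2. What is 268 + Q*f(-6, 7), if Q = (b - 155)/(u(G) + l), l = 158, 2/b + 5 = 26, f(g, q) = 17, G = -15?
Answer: 822667/3276 ≈ 251.12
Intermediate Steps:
b = 2/21 (b = 2/(-5 + 26) = 2/21 ≈ 0.095238)
Q = -3253/3276 (Q = (2/21 - 155)/(-2 + 158) = -3253/21/156 = -3253/21*1/156 = -3253/3276 ≈ -0.99298)
268 + Q*f(-6, 7) = 268 - 3253/3276*17 = 268 - 55301/3276 = 822667/3276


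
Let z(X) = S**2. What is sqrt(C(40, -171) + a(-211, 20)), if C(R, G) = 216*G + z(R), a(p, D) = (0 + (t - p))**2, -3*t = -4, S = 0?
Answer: sqrt(73345)/3 ≈ 90.274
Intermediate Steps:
t = 4/3 (t = -1/3*(-4) = 4/3 ≈ 1.3333)
a(p, D) = (4/3 - p)**2 (a(p, D) = (0 + (4/3 - p))**2 = (4/3 - p)**2)
z(X) = 0 (z(X) = 0**2 = 0)
C(R, G) = 216*G (C(R, G) = 216*G + 0 = 216*G)
sqrt(C(40, -171) + a(-211, 20)) = sqrt(216*(-171) + (-4 + 3*(-211))**2/9) = sqrt(-36936 + (-4 - 633)**2/9) = sqrt(-36936 + (1/9)*(-637)**2) = sqrt(-36936 + (1/9)*405769) = sqrt(-36936 + 405769/9) = sqrt(73345/9) = sqrt(73345)/3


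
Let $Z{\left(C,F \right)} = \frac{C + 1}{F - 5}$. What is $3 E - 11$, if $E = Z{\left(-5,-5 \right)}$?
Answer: $- \frac{49}{5} \approx -9.8$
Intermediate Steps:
$Z{\left(C,F \right)} = \frac{1 + C}{-5 + F}$
$E = \frac{2}{5}$ ($E = \frac{1 - 5}{-5 - 5} = \frac{1}{-10} \left(-4\right) = \left(- \frac{1}{10}\right) \left(-4\right) = \frac{2}{5} \approx 0.4$)
$3 E - 11 = 3 \cdot \frac{2}{5} - 11 = \frac{6}{5} - 11 = - \frac{49}{5}$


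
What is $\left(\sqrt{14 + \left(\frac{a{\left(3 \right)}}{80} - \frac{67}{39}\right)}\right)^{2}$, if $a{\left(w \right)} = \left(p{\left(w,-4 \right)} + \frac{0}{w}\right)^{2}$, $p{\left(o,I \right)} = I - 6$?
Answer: $\frac{2111}{156} \approx 13.532$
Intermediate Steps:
$p{\left(o,I \right)} = -6 + I$ ($p{\left(o,I \right)} = I - 6 = -6 + I$)
$a{\left(w \right)} = 100$ ($a{\left(w \right)} = \left(\left(-6 - 4\right) + \frac{0}{w}\right)^{2} = \left(-10 + 0\right)^{2} = \left(-10\right)^{2} = 100$)
$\left(\sqrt{14 + \left(\frac{a{\left(3 \right)}}{80} - \frac{67}{39}\right)}\right)^{2} = \left(\sqrt{14 + \left(\frac{100}{80} - \frac{67}{39}\right)}\right)^{2} = \left(\sqrt{14 + \left(100 \cdot \frac{1}{80} - \frac{67}{39}\right)}\right)^{2} = \left(\sqrt{14 + \left(\frac{5}{4} - \frac{67}{39}\right)}\right)^{2} = \left(\sqrt{14 - \frac{73}{156}}\right)^{2} = \left(\sqrt{\frac{2111}{156}}\right)^{2} = \left(\frac{\sqrt{82329}}{78}\right)^{2} = \frac{2111}{156}$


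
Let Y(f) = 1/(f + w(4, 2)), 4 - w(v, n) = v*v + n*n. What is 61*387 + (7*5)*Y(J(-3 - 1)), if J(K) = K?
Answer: 94421/4 ≈ 23605.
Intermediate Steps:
w(v, n) = 4 - n**2 - v**2 (w(v, n) = 4 - (v*v + n*n) = 4 - (v**2 + n**2) = 4 - (n**2 + v**2) = 4 + (-n**2 - v**2) = 4 - n**2 - v**2)
Y(f) = 1/(-16 + f) (Y(f) = 1/(f + (4 - 1*2**2 - 1*4**2)) = 1/(f + (4 - 1*4 - 1*16)) = 1/(f + (4 - 4 - 16)) = 1/(f - 16) = 1/(-16 + f))
61*387 + (7*5)*Y(J(-3 - 1)) = 61*387 + (7*5)/(-16 + (-3 - 1)) = 23607 + 35/(-16 - 4) = 23607 + 35/(-20) = 23607 + 35*(-1/20) = 23607 - 7/4 = 94421/4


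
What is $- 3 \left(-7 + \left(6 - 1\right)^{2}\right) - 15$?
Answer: $-69$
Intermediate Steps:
$- 3 \left(-7 + \left(6 - 1\right)^{2}\right) - 15 = - 3 \left(-7 + 5^{2}\right) - 15 = - 3 \left(-7 + 25\right) - 15 = \left(-3\right) 18 - 15 = -54 - 15 = -69$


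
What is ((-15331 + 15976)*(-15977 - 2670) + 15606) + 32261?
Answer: -11979448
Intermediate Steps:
((-15331 + 15976)*(-15977 - 2670) + 15606) + 32261 = (645*(-18647) + 15606) + 32261 = (-12027315 + 15606) + 32261 = -12011709 + 32261 = -11979448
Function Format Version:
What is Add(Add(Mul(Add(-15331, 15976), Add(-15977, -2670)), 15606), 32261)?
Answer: -11979448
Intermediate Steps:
Add(Add(Mul(Add(-15331, 15976), Add(-15977, -2670)), 15606), 32261) = Add(Add(Mul(645, -18647), 15606), 32261) = Add(Add(-12027315, 15606), 32261) = Add(-12011709, 32261) = -11979448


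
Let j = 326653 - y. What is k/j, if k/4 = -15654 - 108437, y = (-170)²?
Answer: -496364/297753 ≈ -1.6670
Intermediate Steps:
y = 28900
j = 297753 (j = 326653 - 1*28900 = 326653 - 28900 = 297753)
k = -496364 (k = 4*(-15654 - 108437) = 4*(-124091) = -496364)
k/j = -496364/297753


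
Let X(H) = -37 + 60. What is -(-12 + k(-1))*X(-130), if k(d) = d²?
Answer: 253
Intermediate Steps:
X(H) = 23
-(-12 + k(-1))*X(-130) = -(-12 + (-1)²)*23 = -(-12 + 1)*23 = -(-11)*23 = -1*(-253) = 253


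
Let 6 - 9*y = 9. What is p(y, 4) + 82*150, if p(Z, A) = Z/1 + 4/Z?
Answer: 36863/3 ≈ 12288.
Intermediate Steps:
y = -⅓ (y = ⅔ - ⅑*9 = ⅔ - 1 = -⅓ ≈ -0.33333)
p(Z, A) = Z + 4/Z (p(Z, A) = Z*1 + 4/Z = Z + 4/Z)
p(y, 4) + 82*150 = (-⅓ + 4/(-⅓)) + 82*150 = (-⅓ + 4*(-3)) + 12300 = (-⅓ - 12) + 12300 = -37/3 + 12300 = 36863/3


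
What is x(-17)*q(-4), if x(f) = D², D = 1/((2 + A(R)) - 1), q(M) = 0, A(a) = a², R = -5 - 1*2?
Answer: 0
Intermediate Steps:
R = -7 (R = -5 - 2 = -7)
D = 1/50 (D = 1/((2 + (-7)²) - 1) = 1/((2 + 49) - 1) = 1/(51 - 1) = 1/50 ≈ 0.020000)
x(f) = 1/2500 (x(f) = (1/50)² = 1/2500)
x(-17)*q(-4) = (1/2500)*0 = 0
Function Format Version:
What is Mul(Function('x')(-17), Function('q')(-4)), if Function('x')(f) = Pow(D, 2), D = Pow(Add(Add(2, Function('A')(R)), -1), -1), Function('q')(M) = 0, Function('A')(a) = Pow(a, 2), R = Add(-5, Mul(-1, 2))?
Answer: 0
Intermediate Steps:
R = -7 (R = Add(-5, -2) = -7)
D = Rational(1, 50) (D = Pow(Add(Add(2, Pow(-7, 2)), -1), -1) = Pow(Add(Add(2, 49), -1), -1) = Pow(Add(51, -1), -1) = Pow(50, -1) = Rational(1, 50) ≈ 0.020000)
Function('x')(f) = Rational(1, 2500) (Function('x')(f) = Pow(Rational(1, 50), 2) = Rational(1, 2500))
Mul(Function('x')(-17), Function('q')(-4)) = Mul(Rational(1, 2500), 0) = 0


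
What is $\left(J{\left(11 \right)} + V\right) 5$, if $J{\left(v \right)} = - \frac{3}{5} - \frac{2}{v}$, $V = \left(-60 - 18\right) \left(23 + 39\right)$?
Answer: $- \frac{266023}{11} \approx -24184.0$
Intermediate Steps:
$V = -4836$ ($V = \left(-78\right) 62 = -4836$)
$J{\left(v \right)} = - \frac{3}{5} - \frac{2}{v}$ ($J{\left(v \right)} = \left(-3\right) \frac{1}{5} - \frac{2}{v} = - \frac{3}{5} - \frac{2}{v}$)
$\left(J{\left(11 \right)} + V\right) 5 = \left(\left(- \frac{3}{5} - \frac{2}{11}\right) - 4836\right) 5 = \left(- \frac{43}{55} - 4836\right) 5 = \left(- \frac{266023}{55}\right) 5 = - \frac{266023}{11}$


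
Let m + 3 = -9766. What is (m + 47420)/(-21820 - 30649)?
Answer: -37651/52469 ≈ -0.71759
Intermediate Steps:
m = -9769 (m = -3 - 9766 = -9769)
(m + 47420)/(-21820 - 30649) = (-9769 + 47420)/(-21820 - 30649) = 37651/(-52469) = 37651*(-1/52469) = -37651/52469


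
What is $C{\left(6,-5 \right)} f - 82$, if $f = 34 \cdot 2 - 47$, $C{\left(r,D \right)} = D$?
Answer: $-187$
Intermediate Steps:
$f = 21$ ($f = 68 - 47 = 21$)
$C{\left(6,-5 \right)} f - 82 = \left(-5\right) 21 - 82 = -105 - 82 = -187$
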